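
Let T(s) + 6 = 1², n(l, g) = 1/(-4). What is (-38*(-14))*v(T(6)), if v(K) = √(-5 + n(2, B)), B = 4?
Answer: 266*I*√21 ≈ 1219.0*I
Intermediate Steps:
n(l, g) = -¼
T(s) = -5 (T(s) = -6 + 1² = -6 + 1 = -5)
v(K) = I*√21/2 (v(K) = √(-5 - ¼) = √(-21/4) = I*√21/2)
(-38*(-14))*v(T(6)) = (-38*(-14))*(I*√21/2) = 532*(I*√21/2) = 266*I*√21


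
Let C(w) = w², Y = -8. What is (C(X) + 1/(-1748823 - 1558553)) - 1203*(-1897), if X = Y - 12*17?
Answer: 7696379710159/3307376 ≈ 2.3270e+6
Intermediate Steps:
X = -212 (X = -8 - 12*17 = -8 - 204 = -212)
(C(X) + 1/(-1748823 - 1558553)) - 1203*(-1897) = ((-212)² + 1/(-1748823 - 1558553)) - 1203*(-1897) = (44944 + 1/(-3307376)) + 2282091 = (44944 - 1/3307376) + 2282091 = 148646706943/3307376 + 2282091 = 7696379710159/3307376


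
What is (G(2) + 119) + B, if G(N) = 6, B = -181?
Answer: -56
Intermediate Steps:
(G(2) + 119) + B = (6 + 119) - 181 = 125 - 181 = -56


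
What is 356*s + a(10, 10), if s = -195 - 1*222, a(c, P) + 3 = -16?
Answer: -148471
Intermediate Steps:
a(c, P) = -19 (a(c, P) = -3 - 16 = -19)
s = -417 (s = -195 - 222 = -417)
356*s + a(10, 10) = 356*(-417) - 19 = -148452 - 19 = -148471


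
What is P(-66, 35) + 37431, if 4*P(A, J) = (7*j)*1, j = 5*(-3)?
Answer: 149619/4 ≈ 37405.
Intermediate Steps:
j = -15
P(A, J) = -105/4 (P(A, J) = ((7*(-15))*1)/4 = (-105*1)/4 = (¼)*(-105) = -105/4)
P(-66, 35) + 37431 = -105/4 + 37431 = 149619/4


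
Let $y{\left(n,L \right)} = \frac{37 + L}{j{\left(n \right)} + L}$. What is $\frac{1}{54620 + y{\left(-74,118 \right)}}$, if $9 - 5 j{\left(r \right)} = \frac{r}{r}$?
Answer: $\frac{598}{32663535} \approx 1.8308 \cdot 10^{-5}$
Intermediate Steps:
$j{\left(r \right)} = \frac{8}{5}$ ($j{\left(r \right)} = \frac{9}{5} - \frac{r \frac{1}{r}}{5} = \frac{9}{5} - \frac{1}{5} = \frac{8}{5}$)
$y{\left(n,L \right)} = \frac{37 + L}{\frac{8}{5} + L}$
$\frac{1}{54620 + y{\left(-74,118 \right)}} = \frac{1}{54620 + \frac{5 \left(37 + 118\right)}{8 + 5 \cdot 118}} = \frac{1}{54620 + 5 \frac{1}{8 + 590} \cdot 155} = \frac{1}{54620 + 5 \cdot \frac{1}{598} \cdot 155} = \frac{1}{54620 + \frac{775}{598}} = \frac{1}{\frac{32663535}{598}} = \frac{598}{32663535}$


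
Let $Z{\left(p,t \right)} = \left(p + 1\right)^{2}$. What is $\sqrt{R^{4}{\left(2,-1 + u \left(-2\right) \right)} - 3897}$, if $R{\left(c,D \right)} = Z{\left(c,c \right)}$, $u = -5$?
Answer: $6 \sqrt{74} \approx 51.614$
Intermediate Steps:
$Z{\left(p,t \right)} = \left(1 + p\right)^{2}$
$R{\left(c,D \right)} = \left(1 + c\right)^{2}$
$\sqrt{R^{4}{\left(2,-1 + u \left(-2\right) \right)} - 3897} = \sqrt{\left(\left(1 + 2\right)^{2}\right)^{4} - 3897} = \sqrt{\left(3^{2}\right)^{4} - 3897} = \sqrt{9^{4} - 3897} = \sqrt{6561 - 3897} = \sqrt{2664} = 6 \sqrt{74}$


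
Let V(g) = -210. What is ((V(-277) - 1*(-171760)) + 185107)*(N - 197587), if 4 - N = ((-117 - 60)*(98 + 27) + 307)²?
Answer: -169848162010499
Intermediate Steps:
N = -476025120 (N = 4 - ((-117 - 60)*(98 + 27) + 307)² = 4 - (-177*125 + 307)² = 4 - (-22125 + 307)² = 4 - 1*(-21818)² = 4 - 1*476025124 = 4 - 476025124 = -476025120)
((V(-277) - 1*(-171760)) + 185107)*(N - 197587) = ((-210 - 1*(-171760)) + 185107)*(-476025120 - 197587) = ((-210 + 171760) + 185107)*(-476222707) = (171550 + 185107)*(-476222707) = 356657*(-476222707) = -169848162010499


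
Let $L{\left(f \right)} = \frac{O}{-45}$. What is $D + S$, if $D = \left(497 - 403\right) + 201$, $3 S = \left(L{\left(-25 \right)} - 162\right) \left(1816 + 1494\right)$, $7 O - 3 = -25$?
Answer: $- \frac{33711541}{189} \approx -1.7837 \cdot 10^{5}$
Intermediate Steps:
$O = - \frac{22}{7}$ ($O = \frac{3}{7} + \frac{1}{7} \left(-25\right) = \frac{3}{7} - \frac{25}{7} = - \frac{22}{7} \approx -3.1429$)
$L{\left(f \right)} = \frac{22}{315}$ ($L{\left(f \right)} = - \frac{22}{7 \left(-45\right)} = \left(- \frac{22}{7}\right) \left(- \frac{1}{45}\right) = \frac{22}{315}$)
$S = - \frac{33767296}{189}$ ($S = \frac{\left(\frac{22}{315} - 162\right) \left(1816 + 1494\right)}{3} = \frac{\left(- \frac{51008}{315}\right) 3310}{3} = \frac{1}{3} \left(- \frac{33767296}{63}\right) = - \frac{33767296}{189} \approx -1.7866 \cdot 10^{5}$)
$D = 295$ ($D = 94 + 201 = 295$)
$D + S = 295 - \frac{33767296}{189} = - \frac{33711541}{189}$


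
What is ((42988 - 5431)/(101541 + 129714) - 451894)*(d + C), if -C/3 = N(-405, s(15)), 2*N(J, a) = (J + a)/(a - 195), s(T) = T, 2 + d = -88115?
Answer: 1364267389503839/34260 ≈ 3.9821e+10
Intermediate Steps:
d = -88117 (d = -2 - 88115 = -88117)
N(J, a) = (J + a)/(2*(-195 + a)) (N(J, a) = ((J + a)/(a - 195))/2 = ((J + a)/(-195 + a))/2 = (J + a)/(2*(-195 + a)))
C = -13/4 (C = -3*(-405 + 15)/(2*(-195 + 15)) = -3*(-390)/(2*(-180)) = -3*(-1)*(-390)/(2*180) = -3*13/12 = -13/4 ≈ -3.2500)
((42988 - 5431)/(101541 + 129714) - 451894)*(d + C) = ((42988 - 5431)/(101541 + 129714) - 451894)*(-88117 - 13/4) = (37557/231255 - 451894)*(-352481/4) = (37557*(1/231255) - 451894)*(-352481/4) = (1391/8565 - 451894)*(-352481/4) = -3870470719/8565*(-352481/4) = 1364267389503839/34260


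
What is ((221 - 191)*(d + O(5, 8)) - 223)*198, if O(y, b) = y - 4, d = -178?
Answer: -1095534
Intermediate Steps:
O(y, b) = -4 + y
((221 - 191)*(d + O(5, 8)) - 223)*198 = ((221 - 191)*(-178 + (-4 + 5)) - 223)*198 = (30*(-178 + 1) - 223)*198 = (30*(-177) - 223)*198 = (-5310 - 223)*198 = -5533*198 = -1095534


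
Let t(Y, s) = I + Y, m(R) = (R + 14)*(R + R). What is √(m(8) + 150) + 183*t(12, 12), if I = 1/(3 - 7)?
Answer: 8601/4 + √502 ≈ 2172.7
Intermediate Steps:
m(R) = 2*R*(14 + R) (m(R) = (14 + R)*(2*R) = 2*R*(14 + R))
I = -¼ (I = 1/(-4) = -¼ ≈ -0.25000)
t(Y, s) = -¼ + Y
√(m(8) + 150) + 183*t(12, 12) = √(2*8*(14 + 8) + 150) + 183*(-¼ + 12) = √(2*8*22 + 150) + 183*(47/4) = √(352 + 150) + 8601/4 = √502 + 8601/4 = 8601/4 + √502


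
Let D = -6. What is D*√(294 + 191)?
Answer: -6*√485 ≈ -132.14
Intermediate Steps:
D*√(294 + 191) = -6*√(294 + 191) = -6*√485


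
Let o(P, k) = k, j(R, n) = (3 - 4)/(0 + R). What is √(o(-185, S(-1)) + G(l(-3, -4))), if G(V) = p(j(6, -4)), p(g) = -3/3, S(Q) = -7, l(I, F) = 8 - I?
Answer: 2*I*√2 ≈ 2.8284*I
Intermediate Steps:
j(R, n) = -1/R
p(g) = -1 (p(g) = -3*⅓ = -1)
G(V) = -1
√(o(-185, S(-1)) + G(l(-3, -4))) = √(-7 - 1) = √(-8) = 2*I*√2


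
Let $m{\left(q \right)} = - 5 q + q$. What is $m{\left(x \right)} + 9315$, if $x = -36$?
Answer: $9459$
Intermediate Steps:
$m{\left(q \right)} = - 4 q$
$m{\left(x \right)} + 9315 = \left(-4\right) \left(-36\right) + 9315 = 144 + 9315 = 9459$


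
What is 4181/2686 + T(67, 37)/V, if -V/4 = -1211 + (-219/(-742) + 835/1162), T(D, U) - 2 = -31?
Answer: 310361357763/200155922804 ≈ 1.5506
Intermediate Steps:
T(D, U) = -29 (T(D, U) = 2 - 31 = -29)
V = 149036428/30793 (V = -4*(-1211 + (-219/(-742) + 835/1162)) = -4*(-1211 + (-219*(-1/742) + 835*(1/1162))) = -4*(-1211 + (219/742 + 835/1162)) = -4*(-1211 + 31216/30793) = -4*(-37259107/30793) = 149036428/30793 ≈ 4839.9)
4181/2686 + T(67, 37)/V = 4181/2686 - 29/149036428/30793 = 4181*(1/2686) - 29*30793/149036428 = 4181/2686 - 892997/149036428 = 310361357763/200155922804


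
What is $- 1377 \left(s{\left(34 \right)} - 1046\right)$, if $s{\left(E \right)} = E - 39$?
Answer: $1447227$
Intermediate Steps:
$s{\left(E \right)} = -39 + E$
$- 1377 \left(s{\left(34 \right)} - 1046\right) = - 1377 \left(\left(-39 + 34\right) - 1046\right) = - 1377 \left(-5 - 1046\right) = \left(-1377\right) \left(-1051\right) = 1447227$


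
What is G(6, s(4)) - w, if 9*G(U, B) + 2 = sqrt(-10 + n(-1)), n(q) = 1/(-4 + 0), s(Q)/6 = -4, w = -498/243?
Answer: 148/81 + I*sqrt(41)/18 ≈ 1.8272 + 0.35573*I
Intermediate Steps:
w = -166/81 (w = -498*1/243 = -166/81 ≈ -2.0494)
s(Q) = -24 (s(Q) = 6*(-4) = -24)
n(q) = -1/4 (n(q) = 1/(-4) = -1/4)
G(U, B) = -2/9 + I*sqrt(41)/18 (G(U, B) = -2/9 + sqrt(-10 - 1/4)/9 = -2/9 + sqrt(-41/4)/9 = -2/9 + (I*sqrt(41)/2)/9 = -2/9 + I*sqrt(41)/18)
G(6, s(4)) - w = (-2/9 + I*sqrt(41)/18) - 1*(-166/81) = (-2/9 + I*sqrt(41)/18) + 166/81 = 148/81 + I*sqrt(41)/18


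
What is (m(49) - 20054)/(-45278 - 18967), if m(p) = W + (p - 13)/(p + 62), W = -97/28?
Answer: 6926399/22185940 ≈ 0.31220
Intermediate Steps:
W = -97/28 (W = -97*1/28 = -97/28 ≈ -3.4643)
m(p) = -97/28 + (-13 + p)/(62 + p) (m(p) = -97/28 + (p - 13)/(p + 62) = -97/28 + (-13 + p)/(62 + p))
(m(49) - 20054)/(-45278 - 18967) = (3*(-2126 - 23*49)/(28*(62 + 49)) - 20054)/(-45278 - 18967) = ((3/28)*(-2126 - 1127)/111 - 20054)/(-64245) = ((3/28)*(1/111)*(-3253) - 20054)*(-1/64245) = (-3253/1036 - 20054)*(-1/64245) = -20779197/1036*(-1/64245) = 6926399/22185940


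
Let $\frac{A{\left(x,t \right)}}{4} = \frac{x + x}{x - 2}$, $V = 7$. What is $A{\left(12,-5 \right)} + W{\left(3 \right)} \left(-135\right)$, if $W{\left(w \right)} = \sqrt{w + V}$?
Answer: $\frac{48}{5} - 135 \sqrt{10} \approx -417.31$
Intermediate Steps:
$A{\left(x,t \right)} = \frac{8 x}{-2 + x}$ ($A{\left(x,t \right)} = 4 \frac{x + x}{x - 2} = 4 \frac{2 x}{-2 + x} = \frac{8 x}{-2 + x}$)
$W{\left(w \right)} = \sqrt{7 + w}$ ($W{\left(w \right)} = \sqrt{w + 7} = \sqrt{7 + w}$)
$A{\left(12,-5 \right)} + W{\left(3 \right)} \left(-135\right) = 8 \cdot 12 \frac{1}{-2 + 12} + \sqrt{7 + 3} \left(-135\right) = 8 \cdot 12 \cdot \frac{1}{10} + \sqrt{10} \left(-135\right) = 8 \cdot 12 \cdot \frac{1}{10} - 135 \sqrt{10} = \frac{48}{5} - 135 \sqrt{10}$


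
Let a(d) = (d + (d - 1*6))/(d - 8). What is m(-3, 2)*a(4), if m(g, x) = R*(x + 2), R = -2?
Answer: 4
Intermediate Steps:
a(d) = (-6 + 2*d)/(-8 + d) (a(d) = (d + (d - 6))/(-8 + d) = (d + (-6 + d))/(-8 + d) = (-6 + 2*d)/(-8 + d))
m(g, x) = -4 - 2*x (m(g, x) = -2*(x + 2) = -2*(2 + x) = -4 - 2*x)
m(-3, 2)*a(4) = (-4 - 2*2)*(2*(-3 + 4)/(-8 + 4)) = (-4 - 4)*(2*1/(-4)) = -16*(-1)/4 = -8*(-½) = 4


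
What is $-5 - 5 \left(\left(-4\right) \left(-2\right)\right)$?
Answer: $-45$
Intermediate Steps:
$-5 - 5 \left(\left(-4\right) \left(-2\right)\right) = -5 - 40 = -45$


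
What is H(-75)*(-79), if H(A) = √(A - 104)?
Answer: -79*I*√179 ≈ -1056.9*I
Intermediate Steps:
H(A) = √(-104 + A)
H(-75)*(-79) = √(-104 - 75)*(-79) = √(-179)*(-79) = (I*√179)*(-79) = -79*I*√179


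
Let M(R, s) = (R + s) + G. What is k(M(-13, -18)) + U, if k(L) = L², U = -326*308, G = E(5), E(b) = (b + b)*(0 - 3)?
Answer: -96687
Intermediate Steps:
E(b) = -6*b (E(b) = (2*b)*(-3) = -6*b)
G = -30 (G = -6*5 = -30)
M(R, s) = -30 + R + s (M(R, s) = (R + s) - 30 = -30 + R + s)
U = -100408
k(M(-13, -18)) + U = (-30 - 13 - 18)² - 100408 = (-61)² - 100408 = 3721 - 100408 = -96687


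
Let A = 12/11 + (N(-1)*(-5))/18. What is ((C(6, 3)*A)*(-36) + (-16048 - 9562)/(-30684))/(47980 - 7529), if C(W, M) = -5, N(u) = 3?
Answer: 419225/359294298 ≈ 0.0011668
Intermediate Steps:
A = 17/66 (A = 12/11 + (3*(-5))/18 = 12*(1/11) - 15*1/18 = 12/11 - 5/6 = 17/66 ≈ 0.25758)
((C(6, 3)*A)*(-36) + (-16048 - 9562)/(-30684))/(47980 - 7529) = (-5*17/66*(-36) + (-16048 - 9562)/(-30684))/(47980 - 7529) = (-85/66*(-36) - 25610*(-1/30684))/40451 = (510/11 + 12805/15342)*(1/40451) = (7965275/168762)*(1/40451) = 419225/359294298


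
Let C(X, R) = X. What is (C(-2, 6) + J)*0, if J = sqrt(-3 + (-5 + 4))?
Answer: 0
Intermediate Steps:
J = 2*I (J = sqrt(-3 - 1) = sqrt(-4) = 2*I ≈ 2.0*I)
(C(-2, 6) + J)*0 = (-2 + 2*I)*0 = 0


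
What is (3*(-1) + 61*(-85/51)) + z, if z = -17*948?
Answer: -48662/3 ≈ -16221.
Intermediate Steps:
z = -16116
(3*(-1) + 61*(-85/51)) + z = (3*(-1) + 61*(-85/51)) - 16116 = (-3 + 61*(-85*1/51)) - 16116 = (-3 + 61*(-5/3)) - 16116 = (-3 - 305/3) - 16116 = -314/3 - 16116 = -48662/3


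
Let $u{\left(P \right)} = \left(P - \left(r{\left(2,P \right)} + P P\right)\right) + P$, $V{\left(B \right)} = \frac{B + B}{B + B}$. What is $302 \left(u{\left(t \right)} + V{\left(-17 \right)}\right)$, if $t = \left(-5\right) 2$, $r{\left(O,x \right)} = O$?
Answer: $-36542$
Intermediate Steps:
$V{\left(B \right)} = 1$ ($V{\left(B \right)} = \frac{2 B}{2 B} = 2 B \frac{1}{2 B} = 1$)
$t = -10$
$u{\left(P \right)} = -2 - P^{2} + 2 P$ ($u{\left(P \right)} = \left(P - \left(2 + P P\right)\right) + P = \left(P - \left(2 + P^{2}\right)\right) + P = \left(-2 + P - P^{2}\right) + P = -2 - P^{2} + 2 P$)
$302 \left(u{\left(t \right)} + V{\left(-17 \right)}\right) = 302 \left(\left(-2 - \left(-10\right)^{2} + 2 \left(-10\right)\right) + 1\right) = 302 \left(\left(-2 - 100 - 20\right) + 1\right) = 302 \left(-122 + 1\right) = 302 \left(-121\right) = -36542$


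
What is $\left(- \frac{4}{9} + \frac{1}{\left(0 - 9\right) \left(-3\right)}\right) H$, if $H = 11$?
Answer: $- \frac{121}{27} \approx -4.4815$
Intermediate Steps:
$\left(- \frac{4}{9} + \frac{1}{\left(0 - 9\right) \left(-3\right)}\right) H = \left(- \frac{4}{9} + \frac{1}{\left(0 - 9\right) \left(-3\right)}\right) 11 = \left(\left(-4\right) \frac{1}{9} + \frac{1}{-9} \left(- \frac{1}{3}\right)\right) 11 = \left(- \frac{4}{9} - - \frac{1}{27}\right) 11 = \left(- \frac{4}{9} + \frac{1}{27}\right) 11 = \left(- \frac{11}{27}\right) 11 = - \frac{121}{27}$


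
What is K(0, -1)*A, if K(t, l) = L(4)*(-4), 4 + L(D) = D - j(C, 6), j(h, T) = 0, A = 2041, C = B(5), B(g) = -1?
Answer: 0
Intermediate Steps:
C = -1
L(D) = -4 + D (L(D) = -4 + (D - 1*0) = -4 + (D + 0) = -4 + D)
K(t, l) = 0 (K(t, l) = (-4 + 4)*(-4) = 0*(-4) = 0)
K(0, -1)*A = 0*2041 = 0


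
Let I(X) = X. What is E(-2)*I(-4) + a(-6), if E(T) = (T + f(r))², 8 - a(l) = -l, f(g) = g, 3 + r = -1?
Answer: -142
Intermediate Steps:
r = -4 (r = -3 - 1 = -4)
a(l) = 8 + l (a(l) = 8 - (-1)*l = 8 + l)
E(T) = (-4 + T)² (E(T) = (T - 4)² = (-4 + T)²)
E(-2)*I(-4) + a(-6) = (-4 - 2)²*(-4) + (8 - 6) = (-6)²*(-4) + 2 = 36*(-4) + 2 = -144 + 2 = -142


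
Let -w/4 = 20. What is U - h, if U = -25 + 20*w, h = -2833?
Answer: 1208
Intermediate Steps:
w = -80 (w = -4*20 = -80)
U = -1625 (U = -25 + 20*(-80) = -25 - 1600 = -1625)
U - h = -1625 - 1*(-2833) = -1625 + 2833 = 1208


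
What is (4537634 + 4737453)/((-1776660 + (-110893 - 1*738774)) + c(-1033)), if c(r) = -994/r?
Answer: -9581164871/2712994797 ≈ -3.5316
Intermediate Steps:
(4537634 + 4737453)/((-1776660 + (-110893 - 1*738774)) + c(-1033)) = (4537634 + 4737453)/((-1776660 + (-110893 - 1*738774)) - 994/(-1033)) = 9275087/((-1776660 + (-110893 - 738774)) - 994*(-1/1033)) = 9275087/((-1776660 - 849667) + 994/1033) = 9275087/(-2626327 + 994/1033) = 9275087/(-2712994797/1033) = 9275087*(-1033/2712994797) = -9581164871/2712994797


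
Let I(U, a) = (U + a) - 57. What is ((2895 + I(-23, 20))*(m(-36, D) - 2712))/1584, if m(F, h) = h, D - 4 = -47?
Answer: -867825/176 ≈ -4930.8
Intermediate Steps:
D = -43 (D = 4 - 47 = -43)
I(U, a) = -57 + U + a
((2895 + I(-23, 20))*(m(-36, D) - 2712))/1584 = ((2895 + (-57 - 23 + 20))*(-43 - 2712))/1584 = ((2895 - 60)*(-2755))*(1/1584) = (2835*(-2755))*(1/1584) = -7810425*1/1584 = -867825/176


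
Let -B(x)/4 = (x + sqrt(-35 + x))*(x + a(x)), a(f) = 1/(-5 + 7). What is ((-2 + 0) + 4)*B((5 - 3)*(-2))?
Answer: -112 + 28*I*sqrt(39) ≈ -112.0 + 174.86*I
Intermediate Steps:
a(f) = 1/2
B(x) = -4*(1/2 + x)*(x + sqrt(-35 + x)) (B(x) = -4*(x + sqrt(-35 + x))*(x + 1/2) = -4*(x + sqrt(-35 + x))*(1/2 + x) = -4*(1/2 + x)*(x + sqrt(-35 + x)))
((-2 + 0) + 4)*B((5 - 3)*(-2)) = ((-2 + 0) + 4)*(-4*4*(5 - 3)**2 - 2*(5 - 3)*(-2) - 2*sqrt(-35 + (5 - 3)*(-2)) - 4*(5 - 3)*(-2)*sqrt(-35 + (5 - 3)*(-2))) = (-2 + 4)*(-4*(2*(-2))**2 - 4*(-2) - 2*sqrt(-35 + 2*(-2)) - 4*2*(-2)*sqrt(-35 + 2*(-2))) = 2*(-4*(-4)**2 - 2*(-4) - 2*sqrt(-35 - 4) - 4*(-4)*sqrt(-35 - 4)) = 2*(-4*16 + 8 - 2*I*sqrt(39) - 4*(-4)*sqrt(-39)) = 2*(-64 + 8 - 2*I*sqrt(39) - 4*(-4)*I*sqrt(39)) = 2*(-64 + 8 - 2*I*sqrt(39) + 16*I*sqrt(39)) = 2*(-56 + 14*I*sqrt(39)) = -112 + 28*I*sqrt(39)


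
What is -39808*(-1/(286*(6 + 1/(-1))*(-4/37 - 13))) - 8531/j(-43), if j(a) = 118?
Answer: -3045238389/40919450 ≈ -74.420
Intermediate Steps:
-39808*(-1/(286*(6 + 1/(-1))*(-4/37 - 13))) - 8531/j(-43) = -39808*(-1/(286*(6 + 1/(-1))*(-4/37 - 13))) - 8531/118 = -39808*(-1/(286*(6 - 1)*(-4*1/37 - 13))) - 8531*1/118 = -39808*(-1/(1430*(-4/37 - 13))) - 8531/118 = -39808/(-485/37*5*(-286)) - 8531/118 = -39808/((-2425/37*(-286))) - 8531/118 = -39808/693550/37 - 8531/118 = -39808*37/693550 - 8531/118 = -736448/346775 - 8531/118 = -3045238389/40919450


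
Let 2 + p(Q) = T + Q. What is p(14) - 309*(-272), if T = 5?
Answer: 84065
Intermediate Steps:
p(Q) = 3 + Q (p(Q) = -2 + (5 + Q) = 3 + Q)
p(14) - 309*(-272) = (3 + 14) - 309*(-272) = 17 + 84048 = 84065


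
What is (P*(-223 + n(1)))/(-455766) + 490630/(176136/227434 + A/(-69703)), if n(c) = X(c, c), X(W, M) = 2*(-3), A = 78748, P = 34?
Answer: -443111367483388785787/320902847991048 ≈ -1.3808e+6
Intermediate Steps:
X(W, M) = -6
n(c) = -6
(P*(-223 + n(1)))/(-455766) + 490630/(176136/227434 + A/(-69703)) = (34*(-223 - 6))/(-455766) + 490630/(176136/227434 + 78748/(-69703)) = (34*(-229))*(-1/455766) + 490630/(176136*(1/227434) + 78748*(-1/69703)) = -7786*(-1/455766) + 490630/(88068/113717 - 78748/69703) = 3893/227883 + 490630/(-2816382512/7926416051) = 3893/227883 + 490630*(-7926416051/2816382512) = 3893/227883 - 1944468753551065/1408191256 = -443111367483388785787/320902847991048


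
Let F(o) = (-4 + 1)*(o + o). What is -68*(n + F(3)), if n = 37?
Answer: -1292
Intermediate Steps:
F(o) = -6*o
-68*(n + F(3)) = -68*(37 - 6*3) = -68*(37 - 18) = -68*19 = -1292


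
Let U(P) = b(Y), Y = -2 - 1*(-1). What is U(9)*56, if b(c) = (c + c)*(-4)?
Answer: 448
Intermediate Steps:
Y = -1 (Y = -2 + 1 = -1)
b(c) = -8*c (b(c) = (2*c)*(-4) = -8*c)
U(P) = 8 (U(P) = -8*(-1) = 8)
U(9)*56 = 8*56 = 448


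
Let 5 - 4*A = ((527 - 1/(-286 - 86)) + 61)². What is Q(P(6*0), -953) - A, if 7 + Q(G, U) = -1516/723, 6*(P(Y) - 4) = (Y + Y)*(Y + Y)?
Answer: 11529475627585/133402176 ≈ 86427.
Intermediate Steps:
P(Y) = 4 + 2*Y²/3 (P(Y) = 4 + ((Y + Y)*(Y + Y))/6 = 4 + ((2*Y)*(2*Y))/6 = 4 + (4*Y²)/6 = 4 + 2*Y²/3)
A = -47845183249/553536 (A = 5/4 - ((527 - 1/(-286 - 86)) + 61)²/4 = 5/4 - ((527 - 1/(-372)) + 61)²/4 = 5/4 - ((527 - 1*(-1/372)) + 61)²/4 = 5/4 - ((527 + 1/372) + 61)²/4 = 5/4 - (196045/372 + 61)²/4 = 5/4 - (218737/372)²/4 = 5/4 - ¼*47845875169/138384 = 5/4 - 47845875169/553536 = -47845183249/553536 ≈ -86436.)
Q(G, U) = -6577/723 (Q(G, U) = -7 - 1516/723 = -6577/723)
Q(P(6*0), -953) - A = -6577/723 - 1*(-47845183249/553536) = -6577/723 + 47845183249/553536 = 11529475627585/133402176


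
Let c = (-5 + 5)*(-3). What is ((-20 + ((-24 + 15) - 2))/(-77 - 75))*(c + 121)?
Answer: 3751/152 ≈ 24.678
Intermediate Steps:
c = 0 (c = 0*(-3) = 0)
((-20 + ((-24 + 15) - 2))/(-77 - 75))*(c + 121) = ((-20 + ((-24 + 15) - 2))/(-77 - 75))*(0 + 121) = ((-20 + (-9 - 2))/(-152))*121 = ((-20 - 11)*(-1/152))*121 = -31*(-1/152)*121 = (31/152)*121 = 3751/152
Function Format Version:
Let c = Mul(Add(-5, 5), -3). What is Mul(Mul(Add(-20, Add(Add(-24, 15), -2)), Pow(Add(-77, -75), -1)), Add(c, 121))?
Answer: Rational(3751, 152) ≈ 24.678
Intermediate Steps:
c = 0 (c = Mul(0, -3) = 0)
Mul(Mul(Add(-20, Add(Add(-24, 15), -2)), Pow(Add(-77, -75), -1)), Add(c, 121)) = Mul(Mul(Add(-20, Add(Add(-24, 15), -2)), Pow(Add(-77, -75), -1)), Add(0, 121)) = Mul(Mul(Add(-20, Add(-9, -2)), Pow(-152, -1)), 121) = Mul(Mul(Add(-20, -11), Rational(-1, 152)), 121) = Mul(Mul(-31, Rational(-1, 152)), 121) = Mul(Rational(31, 152), 121) = Rational(3751, 152)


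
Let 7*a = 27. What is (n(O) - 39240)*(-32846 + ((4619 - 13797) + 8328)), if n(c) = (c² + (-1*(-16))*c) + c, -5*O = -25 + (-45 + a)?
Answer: 1603226903616/1225 ≈ 1.3088e+9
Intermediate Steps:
a = 27/7 (a = (⅐)*27 = 27/7 ≈ 3.8571)
O = 463/35 (O = -(-25 + (-45 + 27/7))/5 = -(-25 - 288/7)/5 = -⅕*(-463/7) = 463/35 ≈ 13.229)
n(c) = c² + 17*c (n(c) = (c² + 16*c) + c = c² + 17*c)
(n(O) - 39240)*(-32846 + ((4619 - 13797) + 8328)) = (463*(17 + 463/35)/35 - 39240)*(-32846 + ((4619 - 13797) + 8328)) = ((463/35)*(1058/35) - 39240)*(-32846 + (-9178 + 8328)) = (489854/1225 - 39240)*(-32846 - 850) = -47579146/1225*(-33696) = 1603226903616/1225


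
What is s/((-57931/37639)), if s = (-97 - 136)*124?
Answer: 57235052/3049 ≈ 18772.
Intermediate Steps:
s = -28892 (s = -233*124 = -28892)
s/((-57931/37639)) = -28892/((-57931/37639)) = -28892/((-57931*1/37639)) = -28892/(-3049/1981) = -28892*(-1981/3049) = 57235052/3049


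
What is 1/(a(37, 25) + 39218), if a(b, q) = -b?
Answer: 1/39181 ≈ 2.5523e-5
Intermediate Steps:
1/(a(37, 25) + 39218) = 1/(-1*37 + 39218) = 1/(-37 + 39218) = 1/39181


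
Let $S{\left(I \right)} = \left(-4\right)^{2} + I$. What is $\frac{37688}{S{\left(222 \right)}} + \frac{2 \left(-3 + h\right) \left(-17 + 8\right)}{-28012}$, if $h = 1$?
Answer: $\frac{18851923}{119051} \approx 158.35$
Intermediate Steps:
$S{\left(I \right)} = 16 + I$
$\frac{37688}{S{\left(222 \right)}} + \frac{2 \left(-3 + h\right) \left(-17 + 8\right)}{-28012} = \frac{37688}{16 + 222} + \frac{2 \left(-3 + 1\right) \left(-17 + 8\right)}{-28012} = \frac{37688}{238} + 2 \left(-2\right) \left(-9\right) \left(- \frac{1}{28012}\right) = 37688 \cdot \frac{1}{238} + \left(-4\right) \left(-9\right) \left(- \frac{1}{28012}\right) = \frac{2692}{17} + 36 \left(- \frac{1}{28012}\right) = \frac{2692}{17} - \frac{9}{7003} = \frac{18851923}{119051}$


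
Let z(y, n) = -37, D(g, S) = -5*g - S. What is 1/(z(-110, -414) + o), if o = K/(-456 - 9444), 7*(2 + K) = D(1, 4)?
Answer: -69300/2564077 ≈ -0.027027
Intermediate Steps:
D(g, S) = -S - 5*g
K = -23/7 (K = -2 + (-1*4 - 5*1)/7 = -2 + (-4 - 5)/7 = -2 + (1/7)*(-9) = -2 - 9/7 = -23/7 ≈ -3.2857)
o = 23/69300 (o = -23/(7*(-456 - 9444)) = -23/7/(-9900) = -23/7*(-1/9900) = 23/69300 ≈ 0.00033189)
1/(z(-110, -414) + o) = 1/(-37 + 23/69300) = 1/(-2564077/69300) = -69300/2564077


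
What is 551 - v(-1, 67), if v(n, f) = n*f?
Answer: 618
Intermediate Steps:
v(n, f) = f*n
551 - v(-1, 67) = 551 - 67*(-1) = 551 - 1*(-67) = 551 + 67 = 618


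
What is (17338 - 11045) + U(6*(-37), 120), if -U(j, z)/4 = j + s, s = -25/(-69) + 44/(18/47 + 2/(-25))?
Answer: 40522321/6141 ≈ 6598.6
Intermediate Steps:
s = 894050/6141 (s = -25*(-1/69) + 44/(18*(1/47) + 2*(-1/25)) = 25/69 + 44/(18/47 - 2/25) = 25/69 + 44/(356/1175) = 25/69 + 44*(1175/356) = 25/69 + 12925/89 = 894050/6141 ≈ 145.59)
U(j, z) = -3576200/6141 - 4*j (U(j, z) = -4*(j + 894050/6141) = -4*(894050/6141 + j) = -3576200/6141 - 4*j)
(17338 - 11045) + U(6*(-37), 120) = (17338 - 11045) + (-3576200/6141 - 24*(-37)) = 6293 + (-3576200/6141 - 4*(-222)) = 6293 + (-3576200/6141 + 888) = 6293 + 1877008/6141 = 40522321/6141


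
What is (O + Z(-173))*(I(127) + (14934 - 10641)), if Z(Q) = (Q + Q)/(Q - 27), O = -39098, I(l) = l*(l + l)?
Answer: -142900776477/100 ≈ -1.4290e+9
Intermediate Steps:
I(l) = 2*l² (I(l) = l*(2*l) = 2*l²)
Z(Q) = 2*Q/(-27 + Q) (Z(Q) = (2*Q)/(-27 + Q) = 2*Q/(-27 + Q))
(O + Z(-173))*(I(127) + (14934 - 10641)) = (-39098 + 2*(-173)/(-27 - 173))*(2*127² + (14934 - 10641)) = (-39098 + 2*(-173)/(-200))*(2*16129 + 4293) = (-39098 + 2*(-173)*(-1/200))*(32258 + 4293) = (-39098 + 173/100)*36551 = -3909627/100*36551 = -142900776477/100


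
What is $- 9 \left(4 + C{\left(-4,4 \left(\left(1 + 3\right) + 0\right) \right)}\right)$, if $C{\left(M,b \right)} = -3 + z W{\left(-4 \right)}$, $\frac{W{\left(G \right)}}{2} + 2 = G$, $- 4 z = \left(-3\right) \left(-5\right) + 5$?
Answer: $-549$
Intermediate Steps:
$z = -5$ ($z = - \frac{\left(-3\right) \left(-5\right) + 5}{4} = - \frac{15 + 5}{4} = \left(- \frac{1}{4}\right) 20 = -5$)
$W{\left(G \right)} = -4 + 2 G$
$C{\left(M,b \right)} = 57$ ($C{\left(M,b \right)} = -3 - 5 \left(-4 + 2 \left(-4\right)\right) = -3 - 5 \left(-4 - 8\right) = -3 - -60 = -3 + 60 = 57$)
$- 9 \left(4 + C{\left(-4,4 \left(\left(1 + 3\right) + 0\right) \right)}\right) = - 9 \left(4 + 57\right) = \left(-9\right) 61 = -549$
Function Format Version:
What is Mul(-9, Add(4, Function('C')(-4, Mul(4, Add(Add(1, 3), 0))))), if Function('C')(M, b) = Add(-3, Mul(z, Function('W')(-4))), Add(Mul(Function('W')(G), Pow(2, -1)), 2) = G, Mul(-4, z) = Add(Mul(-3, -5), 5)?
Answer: -549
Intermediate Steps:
z = -5 (z = Mul(Rational(-1, 4), Add(Mul(-3, -5), 5)) = Mul(Rational(-1, 4), Add(15, 5)) = Mul(Rational(-1, 4), 20) = -5)
Function('W')(G) = Add(-4, Mul(2, G))
Function('C')(M, b) = 57 (Function('C')(M, b) = Add(-3, Mul(-5, Add(-4, Mul(2, -4)))) = Add(-3, Mul(-5, Add(-4, -8))) = Add(-3, Mul(-5, -12)) = Add(-3, 60) = 57)
Mul(-9, Add(4, Function('C')(-4, Mul(4, Add(Add(1, 3), 0))))) = Mul(-9, Add(4, 57)) = Mul(-9, 61) = -549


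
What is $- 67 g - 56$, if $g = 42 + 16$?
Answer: $-3942$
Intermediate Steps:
$g = 58$
$- 67 g - 56 = \left(-67\right) 58 - 56 = -3886 - 56 = -3942$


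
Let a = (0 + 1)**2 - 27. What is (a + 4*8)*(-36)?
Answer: -216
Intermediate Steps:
a = -26 (a = 1**2 - 27 = 1 - 27 = -26)
(a + 4*8)*(-36) = (-26 + 4*8)*(-36) = (-26 + 32)*(-36) = 6*(-36) = -216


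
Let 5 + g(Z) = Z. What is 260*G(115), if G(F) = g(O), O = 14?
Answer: 2340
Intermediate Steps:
g(Z) = -5 + Z
G(F) = 9 (G(F) = -5 + 14 = 9)
260*G(115) = 260*9 = 2340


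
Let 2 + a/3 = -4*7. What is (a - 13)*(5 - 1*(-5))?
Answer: -1030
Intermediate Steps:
a = -90 (a = -6 + 3*(-4*7) = -6 + 3*(-28) = -6 - 84 = -90)
(a - 13)*(5 - 1*(-5)) = (-90 - 13)*(5 - 1*(-5)) = -103*(5 + 5) = -103*10 = -1030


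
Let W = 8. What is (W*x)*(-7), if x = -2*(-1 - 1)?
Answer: -224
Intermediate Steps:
x = 4 (x = -2*(-2) = 4)
(W*x)*(-7) = (8*4)*(-7) = 32*(-7) = -224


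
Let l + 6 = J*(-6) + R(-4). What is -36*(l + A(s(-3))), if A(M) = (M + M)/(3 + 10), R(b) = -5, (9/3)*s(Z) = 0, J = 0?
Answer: 396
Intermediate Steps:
s(Z) = 0 (s(Z) = (⅓)*0 = 0)
A(M) = 2*M/13 (A(M) = (2*M)/13 = (2*M)*(1/13) = 2*M/13)
l = -11 (l = -6 + (0*(-6) - 5) = -6 + (0 - 5) = -6 - 5 = -11)
-36*(l + A(s(-3))) = -36*(-11 + (2/13)*0) = -36*(-11 + 0) = -36*(-11) = 396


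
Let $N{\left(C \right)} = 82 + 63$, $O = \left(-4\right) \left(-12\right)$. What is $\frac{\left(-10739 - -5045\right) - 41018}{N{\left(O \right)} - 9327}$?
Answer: $\frac{23356}{4591} \approx 5.0873$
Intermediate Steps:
$O = 48$
$N{\left(C \right)} = 145$
$\frac{\left(-10739 - -5045\right) - 41018}{N{\left(O \right)} - 9327} = \frac{\left(-10739 - -5045\right) - 41018}{145 - 9327} = \frac{\left(-10739 + 5045\right) - 41018}{-9182} = \left(-5694 - 41018\right) \left(- \frac{1}{9182}\right) = \left(-46712\right) \left(- \frac{1}{9182}\right) = \frac{23356}{4591}$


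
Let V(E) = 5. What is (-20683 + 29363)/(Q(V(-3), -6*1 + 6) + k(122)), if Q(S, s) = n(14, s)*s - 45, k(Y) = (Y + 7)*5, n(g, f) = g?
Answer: 217/15 ≈ 14.467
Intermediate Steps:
k(Y) = 35 + 5*Y (k(Y) = (7 + Y)*5 = 35 + 5*Y)
Q(S, s) = -45 + 14*s (Q(S, s) = 14*s - 45 = -45 + 14*s)
(-20683 + 29363)/(Q(V(-3), -6*1 + 6) + k(122)) = (-20683 + 29363)/((-45 + 14*(-6*1 + 6)) + (35 + 5*122)) = 8680/((-45 + 14*(-6 + 6)) + (35 + 610)) = 8680/((-45 + 14*0) + 645) = 8680/((-45 + 0) + 645) = 8680/(-45 + 645) = 8680/600 = 8680*(1/600) = 217/15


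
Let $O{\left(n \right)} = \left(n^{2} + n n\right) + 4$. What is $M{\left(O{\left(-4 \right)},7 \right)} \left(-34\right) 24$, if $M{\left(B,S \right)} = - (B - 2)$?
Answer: $27744$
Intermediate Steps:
$O{\left(n \right)} = 4 + 2 n^{2}$ ($O{\left(n \right)} = \left(n^{2} + n^{2}\right) + 4 = 2 n^{2} + 4 = 4 + 2 n^{2}$)
$M{\left(B,S \right)} = 2 - B$ ($M{\left(B,S \right)} = - (B - 2) = - (-2 + B) = 2 - B$)
$M{\left(O{\left(-4 \right)},7 \right)} \left(-34\right) 24 = \left(2 - \left(4 + 2 \left(-4\right)^{2}\right)\right) \left(-34\right) 24 = \left(2 - \left(4 + 2 \cdot 16\right)\right) \left(-34\right) 24 = \left(2 - \left(4 + 32\right)\right) \left(-34\right) 24 = \left(2 - 36\right) \left(-34\right) 24 = \left(-34\right) \left(-34\right) 24 = 1156 \cdot 24 = 27744$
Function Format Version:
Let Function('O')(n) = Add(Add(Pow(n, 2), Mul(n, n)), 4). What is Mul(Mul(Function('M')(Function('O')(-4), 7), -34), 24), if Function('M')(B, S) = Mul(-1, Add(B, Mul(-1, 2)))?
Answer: 27744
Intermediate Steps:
Function('O')(n) = Add(4, Mul(2, Pow(n, 2))) (Function('O')(n) = Add(Add(Pow(n, 2), Pow(n, 2)), 4) = Add(Mul(2, Pow(n, 2)), 4) = Add(4, Mul(2, Pow(n, 2))))
Function('M')(B, S) = Add(2, Mul(-1, B)) (Function('M')(B, S) = Mul(-1, Add(B, -2)) = Mul(-1, Add(-2, B)) = Add(2, Mul(-1, B)))
Mul(Mul(Function('M')(Function('O')(-4), 7), -34), 24) = Mul(Mul(Add(2, Mul(-1, Add(4, Mul(2, Pow(-4, 2))))), -34), 24) = Mul(Mul(Add(2, Mul(-1, Add(4, Mul(2, 16)))), -34), 24) = Mul(Mul(Add(2, Mul(-1, Add(4, 32))), -34), 24) = Mul(Mul(Add(2, Mul(-1, 36)), -34), 24) = Mul(Mul(Add(2, -36), -34), 24) = Mul(Mul(-34, -34), 24) = Mul(1156, 24) = 27744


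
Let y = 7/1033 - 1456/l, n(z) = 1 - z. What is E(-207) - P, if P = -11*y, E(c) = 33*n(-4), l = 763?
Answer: 16223394/112597 ≈ 144.08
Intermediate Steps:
y = -214101/112597 (y = 7/1033 - 1456/763 = 7*(1/1033) - 1456*1/763 = 7/1033 - 208/109 = -214101/112597 ≈ -1.9015)
E(c) = 165 (E(c) = 33*(1 - 1*(-4)) = 33*(1 + 4) = 33*5 = 165)
P = 2355111/112597 (P = -11*(-214101/112597) = 2355111/112597 ≈ 20.916)
E(-207) - P = 165 - 1*2355111/112597 = 165 - 2355111/112597 = 16223394/112597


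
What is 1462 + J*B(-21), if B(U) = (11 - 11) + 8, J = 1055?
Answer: 9902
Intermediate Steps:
B(U) = 8 (B(U) = 0 + 8 = 8)
1462 + J*B(-21) = 1462 + 1055*8 = 1462 + 8440 = 9902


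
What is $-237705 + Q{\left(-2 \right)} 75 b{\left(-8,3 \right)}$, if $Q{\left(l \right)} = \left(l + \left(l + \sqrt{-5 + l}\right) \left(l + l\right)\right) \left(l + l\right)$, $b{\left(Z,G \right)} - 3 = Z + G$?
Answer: $-234105 - 2400 i \sqrt{7} \approx -2.3411 \cdot 10^{5} - 6349.8 i$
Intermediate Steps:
$b{\left(Z,G \right)} = 3 + G + Z$ ($b{\left(Z,G \right)} = 3 + \left(Z + G\right) = 3 + \left(G + Z\right) = 3 + G + Z$)
$Q{\left(l \right)} = 2 l \left(l + 2 l \left(l + \sqrt{-5 + l}\right)\right)$ ($Q{\left(l \right)} = \left(l + \left(l + \sqrt{-5 + l}\right) 2 l\right) 2 l = \left(l + 2 l \left(l + \sqrt{-5 + l}\right)\right) 2 l = 2 l \left(l + 2 l \left(l + \sqrt{-5 + l}\right)\right)$)
$-237705 + Q{\left(-2 \right)} 75 b{\left(-8,3 \right)} = -237705 + \left(-2\right)^{2} \left(2 + 4 \left(-2\right) + 4 \sqrt{-5 - 2}\right) 75 \left(3 + 3 - 8\right) = -237705 + 4 \left(2 - 8 + 4 \sqrt{-7}\right) 75 \left(-2\right) = -237705 + 4 \left(2 - 8 + 4 i \sqrt{7}\right) 75 \left(-2\right) = -237705 + 4 \left(-6 + 4 i \sqrt{7}\right) 75 \left(-2\right) = -237705 + \left(-24 + 16 i \sqrt{7}\right) 75 \left(-2\right) = -237705 + \left(-1800 + 1200 i \sqrt{7}\right) \left(-2\right) = -237705 + \left(3600 - 2400 i \sqrt{7}\right) = -234105 - 2400 i \sqrt{7}$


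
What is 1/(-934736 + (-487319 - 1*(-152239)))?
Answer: -1/1269816 ≈ -7.8752e-7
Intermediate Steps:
1/(-934736 + (-487319 - 1*(-152239))) = 1/(-934736 + (-487319 + 152239)) = 1/(-934736 - 335080) = 1/(-1269816) = -1/1269816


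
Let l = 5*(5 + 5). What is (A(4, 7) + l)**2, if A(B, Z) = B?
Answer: 2916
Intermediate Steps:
l = 50 (l = 5*10 = 50)
(A(4, 7) + l)**2 = (4 + 50)**2 = 54**2 = 2916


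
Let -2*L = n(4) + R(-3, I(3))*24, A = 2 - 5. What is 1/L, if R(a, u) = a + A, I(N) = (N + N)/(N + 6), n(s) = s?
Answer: 1/70 ≈ 0.014286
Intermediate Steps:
A = -3
I(N) = 2*N/(6 + N) (I(N) = (2*N)/(6 + N) = 2*N/(6 + N))
R(a, u) = -3 + a (R(a, u) = a - 3 = -3 + a)
L = 70 (L = -(4 + (-3 - 3)*24)/2 = -(4 - 6*24)/2 = -(4 - 144)/2 = -½*(-140) = 70)
1/L = 1/70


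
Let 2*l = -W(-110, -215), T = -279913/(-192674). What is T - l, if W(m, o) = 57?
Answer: 2885561/96337 ≈ 29.953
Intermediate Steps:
T = 279913/192674 (T = -279913*(-1/192674) = 279913/192674 ≈ 1.4528)
l = -57/2 (l = (-1*57)/2 = (½)*(-57) = -57/2 ≈ -28.500)
T - l = 279913/192674 - 1*(-57/2) = 279913/192674 + 57/2 = 2885561/96337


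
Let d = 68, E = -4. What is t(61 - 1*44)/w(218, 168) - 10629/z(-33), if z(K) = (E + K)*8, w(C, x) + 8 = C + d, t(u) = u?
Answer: 1479947/41144 ≈ 35.970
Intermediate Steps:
w(C, x) = 60 + C (w(C, x) = -8 + (C + 68) = -8 + (68 + C) = 60 + C)
z(K) = -32 + 8*K (z(K) = (-4 + K)*8 = -32 + 8*K)
t(61 - 1*44)/w(218, 168) - 10629/z(-33) = (61 - 1*44)/(60 + 218) - 10629/(-32 + 8*(-33)) = (61 - 44)/278 - 10629/(-32 - 264) = 17*(1/278) - 10629/(-296) = 17/278 - 10629*(-1/296) = 17/278 + 10629/296 = 1479947/41144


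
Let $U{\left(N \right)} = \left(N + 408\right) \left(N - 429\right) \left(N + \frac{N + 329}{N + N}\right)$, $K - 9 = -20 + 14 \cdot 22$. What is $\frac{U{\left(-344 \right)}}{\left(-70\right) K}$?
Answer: $- \frac{365871722}{446985} \approx -818.53$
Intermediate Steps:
$K = 297$ ($K = 9 + \left(-20 + 14 \cdot 22\right) = 9 + \left(-20 + 308\right) = 9 + 288 = 297$)
$U{\left(N \right)} = \left(-429 + N\right) \left(408 + N\right) \left(N + \frac{329 + N}{2 N}\right)$ ($U{\left(N \right)} = \left(408 + N\right) \left(-429 + N\right) \left(N + \frac{329 + N}{2 N}\right) = \left(-429 + N\right) \left(408 + N\right) \left(N + \left(329 + N\right) \frac{1}{2 N}\right) = \left(-429 + N\right) \left(408 + N\right) \left(N + \frac{329 + N}{2 N}\right)$)
$\frac{U{\left(-344 \right)}}{\left(-70\right) K} = \frac{- \frac{181941}{2} + \left(-344\right)^{3} - \frac{28792764}{-344} - -60158032 - \frac{41 \left(-344\right)^{2}}{2}}{\left(-70\right) 297} = \frac{- \frac{181941}{2} - 40707584 - - \frac{7198191}{86} + 60158032 - 2425888}{-20790} = \left(- \frac{181941}{2} - 40707584 + \frac{7198191}{86} + 60158032 - 2425888\right) \left(- \frac{1}{20790}\right) = \frac{731743444}{43} \left(- \frac{1}{20790}\right) = - \frac{365871722}{446985}$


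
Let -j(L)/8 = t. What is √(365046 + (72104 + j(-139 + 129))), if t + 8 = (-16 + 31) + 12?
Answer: √436998 ≈ 661.06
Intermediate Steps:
t = 19 (t = -8 + ((-16 + 31) + 12) = -8 + (15 + 12) = -8 + 27 = 19)
j(L) = -152 (j(L) = -8*19 = -152)
√(365046 + (72104 + j(-139 + 129))) = √(365046 + (72104 - 152)) = √(365046 + 71952) = √436998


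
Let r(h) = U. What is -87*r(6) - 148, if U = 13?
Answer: -1279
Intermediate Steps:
r(h) = 13
-87*r(6) - 148 = -87*13 - 148 = -1131 - 148 = -1279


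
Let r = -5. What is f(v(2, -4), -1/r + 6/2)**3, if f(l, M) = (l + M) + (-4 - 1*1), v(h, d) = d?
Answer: -24389/125 ≈ -195.11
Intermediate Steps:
f(l, M) = -5 + M + l (f(l, M) = (M + l) + (-4 - 1) = (M + l) - 5 = -5 + M + l)
f(v(2, -4), -1/r + 6/2)**3 = (-5 + (-1/(-5) + 6/2) - 4)**3 = (-5 + (-1*(-1/5) + 6*(1/2)) - 4)**3 = (-5 + (1/5 + 3) - 4)**3 = (-5 + 16/5 - 4)**3 = (-29/5)**3 = -24389/125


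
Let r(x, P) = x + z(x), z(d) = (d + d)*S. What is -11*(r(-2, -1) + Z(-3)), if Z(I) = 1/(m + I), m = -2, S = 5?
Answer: 1221/5 ≈ 244.20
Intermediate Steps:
z(d) = 10*d (z(d) = (d + d)*5 = (2*d)*5 = 10*d)
r(x, P) = 11*x (r(x, P) = x + 10*x = 11*x)
Z(I) = 1/(-2 + I)
-11*(r(-2, -1) + Z(-3)) = -11*(11*(-2) + 1/(-2 - 3)) = -11*(-22 + 1/(-5)) = -11*(-22 - 1/5) = -11*(-111/5) = 1221/5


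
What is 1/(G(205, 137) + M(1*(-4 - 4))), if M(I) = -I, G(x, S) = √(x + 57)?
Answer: -4/99 + √262/198 ≈ 0.041346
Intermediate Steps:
G(x, S) = √(57 + x)
1/(G(205, 137) + M(1*(-4 - 4))) = 1/(√(57 + 205) - (-4 - 4)) = 1/(√262 - (-8)) = 1/(√262 - 1*(-8)) = 1/(√262 + 8) = 1/(8 + √262)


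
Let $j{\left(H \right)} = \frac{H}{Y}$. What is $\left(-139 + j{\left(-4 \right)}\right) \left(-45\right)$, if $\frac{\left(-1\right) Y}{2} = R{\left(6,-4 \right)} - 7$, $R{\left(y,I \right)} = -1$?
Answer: $\frac{25065}{4} \approx 6266.3$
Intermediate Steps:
$Y = 16$ ($Y = - 2 \left(-1 - 7\right) = \left(-2\right) \left(-8\right) = 16$)
$j{\left(H \right)} = \frac{H}{16}$
$\left(-139 + j{\left(-4 \right)}\right) \left(-45\right) = \left(-139 + \frac{1}{16} \left(-4\right)\right) \left(-45\right) = \left(-139 - \frac{1}{4}\right) \left(-45\right) = \left(- \frac{557}{4}\right) \left(-45\right) = \frac{25065}{4}$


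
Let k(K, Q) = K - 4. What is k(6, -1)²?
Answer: 4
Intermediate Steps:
k(K, Q) = -4 + K
k(6, -1)² = (-4 + 6)² = 2² = 4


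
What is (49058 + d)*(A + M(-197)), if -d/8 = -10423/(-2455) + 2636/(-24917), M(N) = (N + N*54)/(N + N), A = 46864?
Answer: 140623507301042193/61171235 ≈ 2.2989e+9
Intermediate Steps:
M(N) = 55/2 (M(N) = (N + 54*N)/((2*N)) = (55*N)*(1/(2*N)) = 55/2)
d = -2025908088/61171235 (d = -8*(-10423/(-2455) + 2636/(-24917)) = -8*(-10423*(-1/2455) + 2636*(-1/24917)) = -8*(10423/2455 - 2636/24917) = -8*253238511/61171235 = -2025908088/61171235 ≈ -33.119)
(49058 + d)*(A + M(-197)) = (49058 - 2025908088/61171235)*(46864 + 55/2) = (2998912538542/61171235)*(93783/2) = 140623507301042193/61171235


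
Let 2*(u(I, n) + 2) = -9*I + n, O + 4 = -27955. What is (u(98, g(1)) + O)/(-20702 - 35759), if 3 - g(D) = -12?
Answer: 56789/112922 ≈ 0.50290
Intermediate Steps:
O = -27959 (O = -4 - 27955 = -27959)
g(D) = 15 (g(D) = 3 - 1*(-12) = 3 + 12 = 15)
u(I, n) = -2 + n/2 - 9*I/2 (u(I, n) = -2 + (-9*I + n)/2 = -2 + (n - 9*I)/2 = -2 + (n/2 - 9*I/2) = -2 + n/2 - 9*I/2)
(u(98, g(1)) + O)/(-20702 - 35759) = ((-2 + (1/2)*15 - 9/2*98) - 27959)/(-20702 - 35759) = ((-2 + 15/2 - 441) - 27959)/(-56461) = (-871/2 - 27959)*(-1/56461) = -56789/2*(-1/56461) = 56789/112922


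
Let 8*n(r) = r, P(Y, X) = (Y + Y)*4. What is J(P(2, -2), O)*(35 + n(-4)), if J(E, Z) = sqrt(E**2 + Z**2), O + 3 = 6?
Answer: 69*sqrt(265)/2 ≈ 561.62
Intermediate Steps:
O = 3 (O = -3 + 6 = 3)
P(Y, X) = 8*Y (P(Y, X) = (2*Y)*4 = 8*Y)
n(r) = r/8
J(P(2, -2), O)*(35 + n(-4)) = sqrt((8*2)**2 + 3**2)*(35 + (1/8)*(-4)) = sqrt(16**2 + 9)*(35 - 1/2) = sqrt(256 + 9)*(69/2) = sqrt(265)*(69/2) = 69*sqrt(265)/2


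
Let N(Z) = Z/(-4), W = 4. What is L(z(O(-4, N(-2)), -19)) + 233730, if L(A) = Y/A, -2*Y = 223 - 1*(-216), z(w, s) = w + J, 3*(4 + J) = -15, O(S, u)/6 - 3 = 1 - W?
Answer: 4207579/18 ≈ 2.3375e+5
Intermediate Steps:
N(Z) = -Z/4 (N(Z) = Z*(-1/4) = -Z/4)
O(S, u) = 0 (O(S, u) = 18 + 6*(1 - 1*4) = 18 + 6*(1 - 4) = 18 + 6*(-3) = 18 - 18 = 0)
J = -9 (J = -4 + (1/3)*(-15) = -4 - 5 = -9)
z(w, s) = -9 + w (z(w, s) = w - 9 = -9 + w)
Y = -439/2 (Y = -(223 - 1*(-216))/2 = -(223 + 216)/2 = -1/2*439 = -439/2 ≈ -219.50)
L(A) = -439/(2*A)
L(z(O(-4, N(-2)), -19)) + 233730 = -439/(2*(-9 + 0)) + 233730 = -439/2/(-9) + 233730 = -439/2*(-1/9) + 233730 = 439/18 + 233730 = 4207579/18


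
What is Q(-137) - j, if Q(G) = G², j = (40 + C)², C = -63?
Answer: 18240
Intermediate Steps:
j = 529 (j = (40 - 63)² = (-23)² = 529)
Q(-137) - j = (-137)² - 1*529 = 18769 - 529 = 18240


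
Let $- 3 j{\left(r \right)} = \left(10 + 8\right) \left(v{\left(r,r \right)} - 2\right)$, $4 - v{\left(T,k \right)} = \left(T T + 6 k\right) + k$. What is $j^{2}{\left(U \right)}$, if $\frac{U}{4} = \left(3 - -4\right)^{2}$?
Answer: $56985328656$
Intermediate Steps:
$v{\left(T,k \right)} = 4 - T^{2} - 7 k$ ($v{\left(T,k \right)} = 4 - \left(\left(T T + 6 k\right) + k\right) = 4 - \left(\left(T^{2} + 6 k\right) + k\right) = 4 - \left(T^{2} + 7 k\right) = 4 - T^{2} - 7 k$)
$U = 196$ ($U = 4 \left(3 - -4\right)^{2} = 4 \left(3 + 4\right)^{2} = 4 \cdot 7^{2} = 4 \cdot 49 = 196$)
$j{\left(r \right)} = -12 + 6 r^{2} + 42 r$ ($j{\left(r \right)} = - \frac{\left(10 + 8\right) \left(\left(4 - r^{2} - 7 r\right) - 2\right)}{3} = - \frac{18 \left(2 - r^{2} - 7 r\right)}{3} = - \frac{36 - 126 r - 18 r^{2}}{3} = -12 + 6 r^{2} + 42 r$)
$j^{2}{\left(U \right)} = \left(-12 + 6 \cdot 196^{2} + 42 \cdot 196\right)^{2} = \left(-12 + 6 \cdot 38416 + 8232\right)^{2} = \left(-12 + 230496 + 8232\right)^{2} = 238716^{2} = 56985328656$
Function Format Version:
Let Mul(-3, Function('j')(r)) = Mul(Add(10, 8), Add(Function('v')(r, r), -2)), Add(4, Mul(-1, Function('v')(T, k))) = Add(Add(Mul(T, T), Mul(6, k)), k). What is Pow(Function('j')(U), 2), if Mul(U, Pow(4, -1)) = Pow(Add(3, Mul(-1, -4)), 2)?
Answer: 56985328656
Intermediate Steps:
Function('v')(T, k) = Add(4, Mul(-1, Pow(T, 2)), Mul(-7, k)) (Function('v')(T, k) = Add(4, Mul(-1, Add(Add(Mul(T, T), Mul(6, k)), k))) = Add(4, Mul(-1, Add(Add(Pow(T, 2), Mul(6, k)), k))) = Add(4, Mul(-1, Add(Pow(T, 2), Mul(7, k)))) = Add(4, Add(Mul(-1, Pow(T, 2)), Mul(-7, k))) = Add(4, Mul(-1, Pow(T, 2)), Mul(-7, k)))
U = 196 (U = Mul(4, Pow(Add(3, Mul(-1, -4)), 2)) = Mul(4, Pow(Add(3, 4), 2)) = Mul(4, Pow(7, 2)) = Mul(4, 49) = 196)
Function('j')(r) = Add(-12, Mul(6, Pow(r, 2)), Mul(42, r)) (Function('j')(r) = Mul(Rational(-1, 3), Mul(Add(10, 8), Add(Add(4, Mul(-1, Pow(r, 2)), Mul(-7, r)), -2))) = Mul(Rational(-1, 3), Mul(18, Add(2, Mul(-1, Pow(r, 2)), Mul(-7, r)))) = Mul(Rational(-1, 3), Add(36, Mul(-126, r), Mul(-18, Pow(r, 2)))) = Add(-12, Mul(6, Pow(r, 2)), Mul(42, r)))
Pow(Function('j')(U), 2) = Pow(Add(-12, Mul(6, Pow(196, 2)), Mul(42, 196)), 2) = Pow(Add(-12, Mul(6, 38416), 8232), 2) = Pow(Add(-12, 230496, 8232), 2) = Pow(238716, 2) = 56985328656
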